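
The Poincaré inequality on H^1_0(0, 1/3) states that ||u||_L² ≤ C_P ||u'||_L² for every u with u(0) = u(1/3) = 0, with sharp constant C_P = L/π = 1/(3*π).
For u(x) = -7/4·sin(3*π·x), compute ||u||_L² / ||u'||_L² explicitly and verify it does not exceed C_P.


||u||_L² / ||u'||_L² = 1/(3*π) = C_P.

u(x) = -7/4·sin(3*π·x), so u'(x) = -21*π*cos(3*π*x)/4.
Writing u(x) = A·sin(kπx/L) with A = -7/4 and k = 1, use ∫_0^L sin²(kπx/L) dx = L/2 and ∫_0^L cos²(kπx/L) dx = L/2.
u² = 49/16·sin²(3*π·x) and (u')² = 441*π^2/16·cos²(3*π·x), and each of sin², cos² integrates to L/2 = 1/6 over (0, 1/3).
∫_0^1/3 u² dx = 49/96, so ||u||_L² = 7*sqrt(6)/24.
∫_0^1/3 (u')² dx = 147*π^2/32, so ||u'||_L² = 7*sqrt(6)*π/8.
Ratio ||u||_L² / ||u'||_L² = 1/(3*π).
Sharp Poincaré constant on H^1_0(0, 1/3) is C_P = L/π = 1/(3*π), achieved by sin(3*π·x).
This is the k = 1 eigenfunction (up to amplitude), so the ratio equals the sharp Poincaré constant exactly.


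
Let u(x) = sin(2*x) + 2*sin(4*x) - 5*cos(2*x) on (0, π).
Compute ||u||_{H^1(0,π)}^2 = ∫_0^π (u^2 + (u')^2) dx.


||u||_{H^1(0,π)}^2 = 99*π

u'(x) = 10*sin(2*x) + 2*cos(2*x) + 8*cos(4*x).
Expand u² and (u')² and integrate term by term on (0, π), using: for integers n ≥ 1, ∫_0^π sin²(nx) dx = ∫_0^π cos²(nx) dx = π/2; for n ≠ n', ∫_0^π sin(nx)sin(n'x) dx = ∫_0^π cos(nx)cos(n'x) dx = 0; and by product-to-sum, ∫_0^π sin(nx)cos(n'x) dx = ½∫_0^π [sin((n+n')x) + sin((n−n')x)] dx, which is 0 when n+n' is even and 2n/(n²−n'²) when n+n' is odd (it need not vanish on (0, π)).
  u² squared terms: (-5)²·∫cos(2x)² dx = 25·π/2 = 25*π/2;  (2)²·∫sin(4x)² dx = 4·π/2 = 2*π;  (1)²·∫sin(2x)² dx = 1·π/2 = π/2.
  u² cross terms: 2·(-5)·(2)·∫cos(2x)·sin(4x) dx = -20·(0) = 0;  2·(-5)·(1)·∫cos(2x)·sin(2x) dx = -10·(0) = 0;  2·(2)·(1)·∫sin(4x)·sin(2x) dx = 4·(0) = 0.
  So ∫_0^π u² dx = 25*π/2 + 2*π + π/2 + 0 + 0 + 0 = 15*π.
  (u')² squared terms: (2)²·∫cos(2x)² dx = 4·π/2 = 2*π;  (8)²·∫cos(4x)² dx = 64·π/2 = 32*π;  (10)²·∫sin(2x)² dx = 100·π/2 = 50*π.
  (u')² cross terms: 2·(2)·(8)·∫cos(2x)·cos(4x) dx = 32·(0) = 0;  2·(2)·(10)·∫cos(2x)·sin(2x) dx = 40·(0) = 0;  2·(8)·(10)·∫cos(4x)·sin(2x) dx = 160·(0) = 0.
  So ∫_0^π (u')² dx = 2*π + 32*π + 50*π + 0 + 0 + 0 = 84*π.
||u||_{H^1}^2 = (15*π) + (84*π) = 99*π.


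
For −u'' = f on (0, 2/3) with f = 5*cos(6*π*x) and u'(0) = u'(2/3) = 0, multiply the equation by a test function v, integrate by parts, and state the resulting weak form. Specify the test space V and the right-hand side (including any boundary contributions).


V = H^1(0, 2/3) (no boundary constraint on v; u is determined up to an additive constant); weak form: ∫_0^2/3 u'v' dx = ∫_0^2/3 (5*cos(6*π*x)) v dx for all v ∈ V.

Multiply both sides by a test function v and integrate from 0 to 2/3:
  ∫_0^2/3 −u''(x) v(x) dx = ∫_0^2/3 f(x) v(x) dx.
Integrate the LHS by parts once:
  ∫_0^2/3 −u'' v dx = −[u'(x) v(x)]_0^2/3 + ∫_0^2/3 u'(x) v'(x) dx.
Thus ∫_0^2/3 u'(x) v'(x) dx = ∫_0^2/3 f(x) v(x) dx + [u'(x) v(x)]_0^2/3.
Choose V so that boundary terms are either known or forced to vanish.
u has homogeneous Neumann: u'(0) = u'(2/3) = 0. So [u' v]_0^2/3 = 0·v(2/3) − 0·v(0) = 0 for any v; take V = H^1(0, 2/3).
Weak formulation: find u (satisfying any essential BC) such that ∫_0^2/3 u'(x) v'(x) dx = ∫_0^2/3 f v dx for all v ∈ V (homogeneous Neumann, so boundary terms vanish).
Substituting f(x) = 5*cos(6*π*x), the right-hand side is ∫_0^2/3 (5*cos(6*π*x)) v dx.
Compatibility check (pure Neumann): taking v ≡ 1 ∈ V gives 0 = ∫_0^2/3 f dx + (0) − (0), i.e. ∫_0^2/3 f dx must equal u'(0) − u'(2/3) = 0. Indeed ∫_0^2/3 (5*cos(6*π*x)) dx = 0, so the data are compatible. The solution is then unique only up to an additive constant (fix it e.g. by requiring ∫_0^2/3 u dx = 0).


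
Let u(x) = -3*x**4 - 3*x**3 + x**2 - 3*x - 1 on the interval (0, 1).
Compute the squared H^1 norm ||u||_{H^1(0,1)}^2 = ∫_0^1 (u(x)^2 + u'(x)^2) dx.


||u||_{H^1}^2 = 6691/60

The H^1 norm (squared) on an interval (0, L) is
  ||u||_{H^1}^2 = ∫_0^L u(x)^2 dx + ∫_0^L u'(x)^2 dx.
Compute u'(x) = -12*x**3 - 9*x**2 + 2*x - 3.
Then u(x)^2 = 9*x**8 + 18*x**7 + 3*x**6 + 12*x**5 + 25*x**4 + 7*x**2 + 6*x + 1 and u'(x)^2 = 144*x**6 + 216*x**5 + 33*x**4 + 36*x**3 + 58*x**2 - 12*x + 9.
Integrate each monomial from 0 to 1 using ∫_0^1 c·x^n dx = c·1^(n+1)/(n+1):
  ∫_0^1 u(x)^2 dx = ∫_0^1 (9*x^8 + 18*x^7 + 3*x^6 + 12*x^5 + 25*x^4 + 7*x^2 + 6*x + 1) dx. Term by term:
    ∫_0^1 9*x^8 dx = 1;  ∫_0^1 18*x^7 dx = 9/4;  ∫_0^1 3*x^6 dx = 3/7;
    ∫_0^1 12*x^5 dx = 2;  ∫_0^1 25*x^4 dx = 5;  ∫_0^1 7*x^2 dx = 7/3;
    ∫_0^1 6*x dx = 3;  ∫_0^1 1 dx = 1.
  Sum: 1 + 9/4 + 3/7 + 2 + 5 + 7/3 + 3 + 1 = 1429/84.
  ∫_0^1 u'(x)^2 dx = ∫_0^1 (144*x^6 + 216*x^5 + 33*x^4 + 36*x^3 + 58*x^2 - 12*x + 9) dx. Term by term:
    ∫_0^1 144*x^6 dx = 144/7;  ∫_0^1 216*x^5 dx = 36;  ∫_0^1 33*x^4 dx = 33/5;
    ∫_0^1 36*x^3 dx = 9;  ∫_0^1 58*x^2 dx = 58/3;  ∫_0^1 -12*x dx = -6;
    ∫_0^1 9 dx = 9.
  Sum: 144/7 + 36 + 33/5 + 9 + 58/3 − 6 + 9 = 9923/105.
Adding: ||u||_{H^1}^2 = 1429/84 + 9923/105 = 6691/60.


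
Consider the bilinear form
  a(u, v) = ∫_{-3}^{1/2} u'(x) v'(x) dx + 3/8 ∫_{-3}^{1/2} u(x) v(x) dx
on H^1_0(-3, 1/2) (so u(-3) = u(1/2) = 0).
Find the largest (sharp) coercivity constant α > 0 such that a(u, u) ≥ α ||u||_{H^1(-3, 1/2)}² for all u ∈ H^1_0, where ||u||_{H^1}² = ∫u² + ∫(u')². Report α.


α = (147 + 32*π^2)/(8*(4*π^2 + 49))

Coercivity of a(·,·) on H^1_0(-3, 1/2) means a(u, u) ≥ α ||u||_{H^1}² for every u ∈ H^1_0.
The interval has length L = 7/2, and Poincaré/coercivity depend only on L. Here a(u, u) = ∫(u')² + (3/8)·∫u².
Here 0 < c = 3/8 < 1. The condition a(u,u) ≥ α||u||_{H^1}² reads (1−α)∫(u')² ≥ (α−c)∫u². Any admissible α is ≤ 1 (rapidly oscillating u have ∫u²/∫(u')² → 0), and α = 1 would force 0 ≥ (1−c)∫u², impossible since c < 1; so 1−α > 0. By the sharp Poincaré inequality on H^1_0 of an interval of length L, ∫(u')² ≥ (π/L)²∫u² with equality for the first sine mode sin(π(x−x₀)/L) (x₀ the left endpoint), so the inequality holds for all u iff (1−α)(π/L)² ≥ α − c, i.e. α ≤ ((π/L)² + c)/((π/L)² + 1) = (1 + c(L/π)²)/(1 + (L/π)²). With (π/L)² = 4*π^2/49 and c = 3/8, the largest admissible constant is α = ((π/L)² + c)/((π/L)² + 1).
Simplifying, α = (147 + 32*π^2)/(8*(4*π^2 + 49)).


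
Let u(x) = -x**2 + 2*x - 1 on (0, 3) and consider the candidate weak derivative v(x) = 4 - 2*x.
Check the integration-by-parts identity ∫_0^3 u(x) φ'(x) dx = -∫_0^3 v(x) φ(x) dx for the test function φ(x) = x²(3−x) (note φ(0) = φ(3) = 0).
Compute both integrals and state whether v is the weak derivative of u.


LHS = 54/5, RHS = -27/10. No, v is not the weak derivative of u.

u(x) = -x**2 + 2*x - 1, classical derivative u'(x) = 2 - 2*x.
φ(x) = x²(3−x), so φ'(x) = 3*x*(2 - x).
Note φ(0) = φ(3) = 0, so the boundary term u·φ vanishes.
LHS = ∫_0^3 u(x) φ'(x) dx = ∫_0^3 (3*x^4 - 12*x^3 + 15*x^2 - 6*x) dx. Term by term:
  ∫_0^3 3*x^4 dx = 729/5;  ∫_0^3 -12*x^3 dx = -243;  ∫_0^3 15*x^2 dx = 135;
  ∫_0^3 -6*x dx = -27.
Sum: 729/5 − 243 + 135 − 27 = 54/5.
So LHS = 54/5.
∫_0^3 v(x) φ(x) dx = ∫_0^3 (2*x^4 - 10*x^3 + 12*x^2) dx. Term by term:
  ∫_0^3 2*x^4 dx = 486/5;  ∫_0^3 -10*x^3 dx = -405/2;  ∫_0^3 12*x^2 dx = 108.
Sum: 486/5 − 405/2 + 108 = 27/10.
So RHS = -∫_0^3 v(x) φ(x) dx = -27/10.
LHS − RHS = 27/2 ≠ 0, so the identity fails.
(For a valid weak derivative the identity must hold for EVERY test function, in particular this one. The failure shows v is NOT the weak derivative of u.)
Correct weak derivative would be u'(x) = 2 - 2*x.


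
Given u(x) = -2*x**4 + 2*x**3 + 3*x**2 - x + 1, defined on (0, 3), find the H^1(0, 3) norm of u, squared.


||u||_{H^1}^2 = 90591/10

The H^1 norm (squared) on an interval (0, L) is
  ||u||_{H^1}^2 = ∫_0^L u(x)^2 dx + ∫_0^L u'(x)^2 dx.
Compute u'(x) = -8*x**3 + 6*x**2 + 6*x - 1.
Then u(x)^2 = 4*x**8 - 8*x**7 - 8*x**6 + 16*x**5 + x**4 - 2*x**3 + 7*x**2 - 2*x + 1 and u'(x)^2 = 64*x**6 - 96*x**5 - 60*x**4 + 88*x**3 + 24*x**2 - 12*x + 1.
Integrate each monomial from 0 to 3 using ∫_0^3 c·x^n dx = c·3^(n+1)/(n+1):
  ∫_0^3 u(x)^2 dx = ∫_0^3 (4*x^8 - 8*x^7 - 8*x^6 + 16*x^5 + x^4 - 2*x^3 + 7*x^2 - 2*x + 1) dx. Term by term:
    ∫_0^3 4*x^8 dx = 8748;  ∫_0^3 -8*x^7 dx = -6561;  ∫_0^3 -8*x^6 dx = -17496/7;
    ∫_0^3 16*x^5 dx = 1944;  ∫_0^3 x^4 dx = 243/5;  ∫_0^3 -2*x^3 dx = -81/2;
    ∫_0^3 7*x^2 dx = 63;  ∫_0^3 -2*x dx = -9;  ∫_0^3 1 dx = 3.
  Sum: 8748 − 6561 − 17496/7 + 1944 + 243/5 − 81/2 + 63 − 9 + 3 = 118767/70.
  ∫_0^3 u'(x)^2 dx = ∫_0^3 (64*x^6 - 96*x^5 - 60*x^4 + 88*x^3 + 24*x^2 - 12*x + 1) dx. Term by term:
    ∫_0^3 64*x^6 dx = 139968/7;  ∫_0^3 -96*x^5 dx = -11664;  ∫_0^3 -60*x^4 dx = -2916;
    ∫_0^3 88*x^3 dx = 1782;  ∫_0^3 24*x^2 dx = 216;  ∫_0^3 -12*x dx = -54;
    ∫_0^3 1 dx = 3.
  Sum: 139968/7 − 11664 − 2916 + 1782 + 216 − 54 + 3 = 51537/7.
Adding: ||u||_{H^1}^2 = 118767/70 + 51537/7 = 90591/10.


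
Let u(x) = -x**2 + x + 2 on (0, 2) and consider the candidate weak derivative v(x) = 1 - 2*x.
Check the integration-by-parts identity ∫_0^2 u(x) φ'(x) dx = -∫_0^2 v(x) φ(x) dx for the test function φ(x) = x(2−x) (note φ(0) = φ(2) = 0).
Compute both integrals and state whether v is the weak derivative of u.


LHS = 4/3, RHS = 4/3. Yes, v = u' weakly.

u(x) = -x**2 + x + 2, classical derivative u'(x) = 1 - 2*x.
φ(x) = x(2−x), so φ'(x) = 2 - 2*x.
Note φ(0) = φ(2) = 0, so the boundary term u·φ vanishes.
LHS = ∫_0^2 u(x) φ'(x) dx = ∫_0^2 (2*x^3 - 4*x^2 - 2*x + 4) dx. Term by term:
  ∫_0^2 2*x^3 dx = 8;  ∫_0^2 -4*x^2 dx = -32/3;  ∫_0^2 -2*x dx = -4;
  ∫_0^2 4 dx = 8.
Sum: 8 − 32/3 − 4 + 8 = 4/3.
So LHS = 4/3.
∫_0^2 v(x) φ(x) dx = ∫_0^2 (2*x^3 - 5*x^2 + 2*x) dx. Term by term:
  ∫_0^2 2*x^3 dx = 8;  ∫_0^2 -5*x^2 dx = -40/3;  ∫_0^2 2*x dx = 4.
Sum: 8 − 40/3 + 4 = -4/3.
So RHS = -∫_0^2 v(x) φ(x) dx = 4/3.
LHS = RHS, so the identity holds for this test φ.
Moreover u is smooth here and v(x) = u'(x) = 1 - 2*x pointwise, so the identity holds for every test function. Hence v is the weak derivative of u.


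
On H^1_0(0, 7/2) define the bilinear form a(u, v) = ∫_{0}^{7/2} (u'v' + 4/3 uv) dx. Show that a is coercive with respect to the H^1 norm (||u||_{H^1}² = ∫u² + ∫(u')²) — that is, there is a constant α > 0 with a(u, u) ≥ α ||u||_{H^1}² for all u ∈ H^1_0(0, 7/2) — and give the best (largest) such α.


α = 1

Coercivity of a(·,·) on H^1_0(0, 7/2) means a(u, u) ≥ α ||u||_{H^1}² for every u ∈ H^1_0.
The interval has length L = 7/2, and Poincaré/coercivity depend only on L. Here a(u, u) = ∫(u')² + (4/3)·∫u².
Here c = 4/3 ≥ 1, so a(u,u) = ∫(u')² + c∫u² ≥ ∫(u')² + ∫u² = ||u||_{H^1}², i.e. α = 1 works. No larger α is possible: a(u,u) ≥ α||u||_{H^1}² means (1−α)∫(u')² ≥ (α−c)∫u², and for the modes u_n = sin(nπ(x−x₀)/L) (x₀ the left endpoint) one has ∫u_n²/∫(u_n')² = (L/(nπ))² → 0, so a(u_n,u_n)/||u_n||_{H^1}² → 1. Hence the optimal constant is α = 1.
Therefore α = 1.


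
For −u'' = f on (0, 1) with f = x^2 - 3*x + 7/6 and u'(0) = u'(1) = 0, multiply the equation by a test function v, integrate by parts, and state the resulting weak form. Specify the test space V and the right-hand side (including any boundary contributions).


V = H^1(0, 1) (no boundary constraint on v; u is determined up to an additive constant); weak form: ∫_0^1 u'v' dx = ∫_0^1 (x^2 - 3*x + 7/6) v dx for all v ∈ V.

Multiply both sides by a test function v and integrate from 0 to 1:
  ∫_0^1 −u''(x) v(x) dx = ∫_0^1 f(x) v(x) dx.
Integrate the LHS by parts once:
  ∫_0^1 −u'' v dx = −[u'(x) v(x)]_0^1 + ∫_0^1 u'(x) v'(x) dx.
Thus ∫_0^1 u'(x) v'(x) dx = ∫_0^1 f(x) v(x) dx + [u'(x) v(x)]_0^1.
Choose V so that boundary terms are either known or forced to vanish.
u has homogeneous Neumann: u'(0) = u'(1) = 0. So [u' v]_0^1 = 0·v(1) − 0·v(0) = 0 for any v; take V = H^1(0, 1).
Weak formulation: find u (satisfying any essential BC) such that ∫_0^1 u'(x) v'(x) dx = ∫_0^1 f v dx for all v ∈ V (homogeneous Neumann, so boundary terms vanish).
Substituting f(x) = x^2 - 3*x + 7/6, the right-hand side is ∫_0^1 (x^2 - 3*x + 7/6) v dx.
Compatibility check (pure Neumann): taking v ≡ 1 ∈ V gives 0 = ∫_0^1 f dx + (0) − (0), i.e. ∫_0^1 f dx must equal u'(0) − u'(1) = 0. Indeed ∫_0^1 (x^2 - 3*x + 7/6) dx = 0, so the data are compatible. The solution is then unique only up to an additive constant (fix it e.g. by requiring ∫_0^1 u dx = 0).


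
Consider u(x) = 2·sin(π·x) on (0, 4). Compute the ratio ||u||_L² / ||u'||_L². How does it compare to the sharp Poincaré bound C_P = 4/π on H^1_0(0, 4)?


||u||_L² / ||u'||_L² = 1/π < C_P = 4/π.

u(x) = 2·sin(π·x), so u'(x) = 2*π*cos(π*x).
Writing u(x) = A·sin(kπx/L) with A = 2 and k = 4, use ∫_0^L sin²(kπx/L) dx = L/2 and ∫_0^L cos²(kπx/L) dx = L/2.
u² = 4·sin²(π·x) and (u')² = 4*π^2·cos²(π·x), and each of sin², cos² integrates to L/2 = 2 over (0, 4).
∫_0^4 u² dx = 8, so ||u||_L² = 2*sqrt(2).
∫_0^4 (u')² dx = 8*π^2, so ||u'||_L² = 2*sqrt(2)*π.
Ratio ||u||_L² / ||u'||_L² = 1/π.
Sharp Poincaré constant on H^1_0(0, 4) is C_P = L/π = 4/π, achieved by sin(π/4·x).
This is the k = 4 harmonic; the ratio L/(kπ) is strictly less than C_P = L/π, consistent with the sharp inequality ||u||_L² ≤ C_P ||u'||_L².


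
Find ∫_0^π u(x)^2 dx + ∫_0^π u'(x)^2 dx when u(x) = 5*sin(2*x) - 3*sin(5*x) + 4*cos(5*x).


||u||_{H^1(0,π)}^2 = -4160/21 + 775*π/2

u'(x) = -20*sin(5*x) + 10*cos(2*x) - 15*cos(5*x).
Expand u² and (u')² and integrate term by term on (0, π), using: for integers n ≥ 1, ∫_0^π sin²(nx) dx = ∫_0^π cos²(nx) dx = π/2; for n ≠ n', ∫_0^π sin(nx)sin(n'x) dx = ∫_0^π cos(nx)cos(n'x) dx = 0; and by product-to-sum, ∫_0^π sin(nx)cos(n'x) dx = ½∫_0^π [sin((n+n')x) + sin((n−n')x)] dx, which is 0 when n+n' is even and 2n/(n²−n'²) when n+n' is odd (it need not vanish on (0, π)).
  u² squared terms: (-3)²·∫sin(5x)² dx = 9·π/2 = 9*π/2;  (4)²·∫cos(5x)² dx = 16·π/2 = 8*π;  (5)²·∫sin(2x)² dx = 25·π/2 = 25*π/2.
  u² cross terms: 2·(-3)·(4)·∫sin(5x)·cos(5x) dx = -24·(0) = 0;  2·(-3)·(5)·∫sin(5x)·sin(2x) dx = -30·(0) = 0;  2·(4)·(5)·∫cos(5x)·sin(2x) dx = 40·(-4/21) = -160/21.
  So ∫_0^π u² dx = 9*π/2 + 8*π + 25*π/2 + 0 + 0 − 160/21 = -160/21 + 25*π.
  (u')² squared terms: (-20)²·∫sin(5x)² dx = 400·π/2 = 200*π;  (-15)²·∫cos(5x)² dx = 225·π/2 = 225*π/2;  (10)²·∫cos(2x)² dx = 100·π/2 = 50*π.
  (u')² cross terms: 2·(-20)·(-15)·∫sin(5x)·cos(5x) dx = 600·(0) = 0;  2·(-20)·(10)·∫sin(5x)·cos(2x) dx = -400·(10/21) = -4000/21;  2·(-15)·(10)·∫cos(5x)·cos(2x) dx = -300·(0) = 0.
  So ∫_0^π (u')² dx = 200*π + 225*π/2 + 50*π + 0 − 4000/21 + 0 = -4000/21 + 725*π/2.
||u||_{H^1}^2 = (-160/21 + 25*π) + (-4000/21 + 725*π/2) = -4160/21 + 775*π/2.


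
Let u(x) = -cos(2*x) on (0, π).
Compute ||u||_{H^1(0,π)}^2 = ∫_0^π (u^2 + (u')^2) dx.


||u||_{H^1(0,π)}^2 = 5*π/2

u'(x) = 2*sin(2*x).
Expand u² and (u')² and integrate term by term on (0, π), using: for integers n ≥ 1, ∫_0^π sin²(nx) dx = ∫_0^π cos²(nx) dx = π/2; for n ≠ n', ∫_0^π sin(nx)sin(n'x) dx = ∫_0^π cos(nx)cos(n'x) dx = 0; and by product-to-sum, ∫_0^π sin(nx)cos(n'x) dx = ½∫_0^π [sin((n+n')x) + sin((n−n')x)] dx, which is 0 when n+n' is even and 2n/(n²−n'²) when n+n' is odd (it need not vanish on (0, π)).
  u² squared terms: (-1)²·∫cos(2x)² dx = 1·π/2 = π/2.
  So ∫_0^π u² dx = π/2.
  (u')² squared terms: (2)²·∫sin(2x)² dx = 4·π/2 = 2*π.
  So ∫_0^π (u')² dx = 2*π.
||u||_{H^1}^2 = (π/2) + (2*π) = 5*π/2.


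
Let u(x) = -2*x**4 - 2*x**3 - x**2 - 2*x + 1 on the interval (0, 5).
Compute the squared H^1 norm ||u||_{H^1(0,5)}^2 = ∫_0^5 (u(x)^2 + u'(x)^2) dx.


||u||_{H^1}^2 = 151149725/63

The H^1 norm (squared) on an interval (0, L) is
  ||u||_{H^1}^2 = ∫_0^L u(x)^2 dx + ∫_0^L u'(x)^2 dx.
Compute u'(x) = -8*x**3 - 6*x**2 - 2*x - 2.
Then u(x)^2 = 4*x**8 + 8*x**7 + 8*x**6 + 12*x**5 + 5*x**4 + 2*x**2 - 4*x + 1 and u'(x)^2 = 64*x**6 + 96*x**5 + 68*x**4 + 56*x**3 + 28*x**2 + 8*x + 4.
Integrate each monomial from 0 to 5 using ∫_0^5 c·x^n dx = c·5^(n+1)/(n+1):
  ∫_0^5 u(x)^2 dx = ∫_0^5 (4*x^8 + 8*x^7 + 8*x^6 + 12*x^5 + 5*x^4 + 2*x^2 - 4*x + 1) dx. Term by term:
    ∫_0^5 4*x^8 dx = 7812500/9;  ∫_0^5 8*x^7 dx = 390625;  ∫_0^5 8*x^6 dx = 625000/7;
    ∫_0^5 12*x^5 dx = 31250;  ∫_0^5 5*x^4 dx = 3125;  ∫_0^5 2*x^2 dx = 250/3;
    ∫_0^5 -4*x dx = -50;  ∫_0^5 1 dx = 5.
  Sum: 7812500/9 + 390625 + 625000/7 + 31250 + 3125 + 250/3 − 50 + 5 = 87089915/63.
  ∫_0^5 u'(x)^2 dx = ∫_0^5 (64*x^6 + 96*x^5 + 68*x^4 + 56*x^3 + 28*x^2 + 8*x + 4) dx. Term by term:
    ∫_0^5 64*x^6 dx = 5000000/7;  ∫_0^5 96*x^5 dx = 250000;  ∫_0^5 68*x^4 dx = 42500;
    ∫_0^5 56*x^3 dx = 8750;  ∫_0^5 28*x^2 dx = 3500/3;  ∫_0^5 8*x dx = 100;
    ∫_0^5 4 dx = 20.
  Sum: 5000000/7 + 250000 + 42500 + 8750 + 3500/3 + 100 + 20 = 21353270/21.
Adding: ||u||_{H^1}^2 = 87089915/63 + 21353270/21 = 151149725/63.


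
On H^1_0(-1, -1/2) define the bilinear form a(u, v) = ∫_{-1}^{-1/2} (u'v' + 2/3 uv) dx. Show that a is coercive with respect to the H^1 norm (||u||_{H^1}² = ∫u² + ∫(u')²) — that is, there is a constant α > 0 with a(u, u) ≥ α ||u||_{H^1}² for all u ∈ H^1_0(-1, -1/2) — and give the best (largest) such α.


α = 2*(1 + 6*π^2)/(3*(1 + 4*π^2))

Coercivity of a(·,·) on H^1_0(-1, -1/2) means a(u, u) ≥ α ||u||_{H^1}² for every u ∈ H^1_0.
The interval has length L = 1/2, and Poincaré/coercivity depend only on L. Here a(u, u) = ∫(u')² + (2/3)·∫u².
Here 0 < c = 2/3 < 1. The condition a(u,u) ≥ α||u||_{H^1}² reads (1−α)∫(u')² ≥ (α−c)∫u². Any admissible α is ≤ 1 (rapidly oscillating u have ∫u²/∫(u')² → 0), and α = 1 would force 0 ≥ (1−c)∫u², impossible since c < 1; so 1−α > 0. By the sharp Poincaré inequality on H^1_0 of an interval of length L, ∫(u')² ≥ (π/L)²∫u² with equality for the first sine mode sin(π(x−x₀)/L) (x₀ the left endpoint), so the inequality holds for all u iff (1−α)(π/L)² ≥ α − c, i.e. α ≤ ((π/L)² + c)/((π/L)² + 1) = (1 + c(L/π)²)/(1 + (L/π)²). With (π/L)² = 4*π^2 and c = 2/3, the largest admissible constant is α = ((π/L)² + c)/((π/L)² + 1).
Simplifying, α = 2*(1 + 6*π^2)/(3*(1 + 4*π^2)).


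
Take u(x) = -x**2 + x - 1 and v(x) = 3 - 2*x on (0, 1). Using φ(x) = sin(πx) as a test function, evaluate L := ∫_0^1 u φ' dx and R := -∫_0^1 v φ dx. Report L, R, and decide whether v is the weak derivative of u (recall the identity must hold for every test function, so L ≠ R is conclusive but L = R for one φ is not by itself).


LHS = 0, RHS = -4/π. No, v is not the weak derivative of u.

u(x) = -x**2 + x - 1, classical derivative u'(x) = 1 - 2*x.
φ(x) = sin(πx), so φ'(x) = π*cos(π*x).
Note φ(0) = φ(1) = 0, so the boundary term u·φ vanishes.
LHS = ∫_0^1 u(x) φ'(x) dx = ∫_0^1 (-π*x^2*cos(π*x) + π*x*cos(π*x) - π*cos(π*x)) dx. Term by term:
  ∫_0^1 -π*cos(π*x) dx = 0;  ∫_0^1 π*x*cos(π*x) dx = -2/π;  ∫_0^1 -π*x^2*cos(π*x) dx = 2/π.
Sum: 0 − 2/π + 2/π = 0.
So LHS = 0.
∫_0^1 v(x) φ(x) dx = ∫_0^1 (-2*x*sin(π*x) + 3*sin(π*x)) dx. Term by term:
  ∫_0^1 3*sin(π*x) dx = 6/π;  ∫_0^1 -2*x*sin(π*x) dx = -2/π.
Sum: 6/π − 2/π = 4/π.
So RHS = -∫_0^1 v(x) φ(x) dx = -4/π.
LHS − RHS = 4/π ≠ 0, so the identity fails.
(For a valid weak derivative the identity must hold for EVERY test function, in particular this one. The failure shows v is NOT the weak derivative of u.)
Correct weak derivative would be u'(x) = 1 - 2*x.


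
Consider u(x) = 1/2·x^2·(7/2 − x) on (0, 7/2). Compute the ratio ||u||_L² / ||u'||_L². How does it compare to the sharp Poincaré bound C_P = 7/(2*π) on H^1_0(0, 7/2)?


||u||_L² / ||u'||_L² = sqrt(14)/4 < C_P = 7/(2*π).

u(x) = 1/2·x^2·(7/2 − x), so u'(x) = x*(7 - 3*x)/2.
u(x) = 1/2·x^2·(7/2 − x) vanishes at x = 0 and x = 7/2, so u ∈ H^1_0(0, 7/2). Differentiate via the product rule and integrate the resulting polynomials term by term.
  ∫_0^7/2 u² dx = ∫_0^7/2 (x^6/4 - 7*x^5/4 + 49*x^4/16) dx. Term by term:
    ∫_0^7/2 x^6/4 dx = 117649/512;  ∫_0^7/2 -7*x^5/4 dx = -823543/1536;  ∫_0^7/2 49*x^4/16 dx = 823543/2560.
  Sum: 117649/512 − 823543/1536 + 823543/2560 = 117649/7680.
  ∫_0^7/2 (u')² dx = ∫_0^7/2 (9*x^4/4 - 21*x^3/2 + 49*x^2/4) dx. Term by term:
    ∫_0^7/2 9*x^4/4 dx = 151263/640;  ∫_0^7/2 -21*x^3/2 dx = -50421/128;  ∫_0^7/2 49*x^2/4 dx = 16807/96.
  Sum: 151263/640 − 50421/128 + 16807/96 = 16807/960.
∫_0^7/2 u² dx = 117649/7680, so ||u||_L² = 343*sqrt(30)/480.
∫_0^7/2 (u')² dx = 16807/960, so ||u'||_L² = 49*sqrt(105)/120.
Ratio ||u||_L² / ||u'||_L² = sqrt(14)/4.
Sharp Poincaré constant on H^1_0(0, 7/2) is C_P = L/π = 7/(2*π), achieved by sin(2*π/7·x).
A polynomial bump cannot attain the sharp Poincaré constant (only the first sine eigenfunction does), so the ratio is strictly less than C_P, consistent with ||u||_L² ≤ C_P ||u'||_L².


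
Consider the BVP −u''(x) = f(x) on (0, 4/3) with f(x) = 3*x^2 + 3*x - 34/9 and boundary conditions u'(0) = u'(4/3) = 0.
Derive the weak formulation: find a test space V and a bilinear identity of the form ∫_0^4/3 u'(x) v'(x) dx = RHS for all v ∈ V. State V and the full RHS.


V = H^1(0, 4/3) (no boundary constraint on v; u is determined up to an additive constant); weak form: ∫_0^4/3 u'v' dx = ∫_0^4/3 (3*x^2 + 3*x - 34/9) v dx for all v ∈ V.

Multiply both sides by a test function v and integrate from 0 to 4/3:
  ∫_0^4/3 −u''(x) v(x) dx = ∫_0^4/3 f(x) v(x) dx.
Integrate the LHS by parts once:
  ∫_0^4/3 −u'' v dx = −[u'(x) v(x)]_0^4/3 + ∫_0^4/3 u'(x) v'(x) dx.
Thus ∫_0^4/3 u'(x) v'(x) dx = ∫_0^4/3 f(x) v(x) dx + [u'(x) v(x)]_0^4/3.
Choose V so that boundary terms are either known or forced to vanish.
u has homogeneous Neumann: u'(0) = u'(4/3) = 0. So [u' v]_0^4/3 = 0·v(4/3) − 0·v(0) = 0 for any v; take V = H^1(0, 4/3).
Weak formulation: find u (satisfying any essential BC) such that ∫_0^4/3 u'(x) v'(x) dx = ∫_0^4/3 f v dx for all v ∈ V (homogeneous Neumann, so boundary terms vanish).
Substituting f(x) = 3*x^2 + 3*x - 34/9, the right-hand side is ∫_0^4/3 (3*x^2 + 3*x - 34/9) v dx.
Compatibility check (pure Neumann): taking v ≡ 1 ∈ V gives 0 = ∫_0^4/3 f dx + (0) − (0), i.e. ∫_0^4/3 f dx must equal u'(0) − u'(4/3) = 0. Indeed ∫_0^4/3 (3*x^2 + 3*x - 34/9) dx = 0, so the data are compatible. The solution is then unique only up to an additive constant (fix it e.g. by requiring ∫_0^4/3 u dx = 0).


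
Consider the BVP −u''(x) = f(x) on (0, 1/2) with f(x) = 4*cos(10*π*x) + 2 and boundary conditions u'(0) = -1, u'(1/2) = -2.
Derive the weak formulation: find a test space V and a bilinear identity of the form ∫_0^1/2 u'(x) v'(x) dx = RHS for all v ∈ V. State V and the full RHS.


V = H^1(0, 1/2) (v unrestricted at boundary; u is determined up to an additive constant); weak form: ∫_0^1/2 u'v' dx = ∫_0^1/2 (4*cos(10*π*x) + 2) v dx − 2·v(1/2) + v(0) for all v ∈ V.

Multiply both sides by a test function v and integrate from 0 to 1/2:
  ∫_0^1/2 −u''(x) v(x) dx = ∫_0^1/2 f(x) v(x) dx.
Integrate the LHS by parts once:
  ∫_0^1/2 −u'' v dx = −[u'(x) v(x)]_0^1/2 + ∫_0^1/2 u'(x) v'(x) dx.
Thus ∫_0^1/2 u'(x) v'(x) dx = ∫_0^1/2 f(x) v(x) dx + [u'(x) v(x)]_0^1/2.
Choose V so that boundary terms are either known or forced to vanish.
u has inhomogeneous Neumann u'(0) = -1, u'(1/2) = -2. [u' v]_0^1/2 = (-2)·v(1/2) − (-1)·v(0) = − 2·v(1/2) + v(0). Take V = H^1(0, 1/2); boundary term becomes part of RHS.
Weak formulation: find u (satisfying any essential BC) such that ∫_0^1/2 u'(x) v'(x) dx = ∫_0^1/2 f v dx − 2·v(1/2) + v(0) for all v ∈ V (Neumann data are natural BCs: they enter the RHS as boundary terms).
Substituting f(x) = 4*cos(10*π*x) + 2, the right-hand side is ∫_0^1/2 (4*cos(10*π*x) + 2) v dx − 2·v(1/2) + v(0).
Compatibility check (pure Neumann): taking v ≡ 1 ∈ V gives 0 = ∫_0^1/2 f dx + (-2) − (-1), i.e. ∫_0^1/2 f dx must equal u'(0) − u'(1/2) = 1. Indeed ∫_0^1/2 (4*cos(10*π*x) + 2) dx = 1, so the data are compatible. The solution is then unique only up to an additive constant (fix it e.g. by requiring ∫_0^1/2 u dx = 0).


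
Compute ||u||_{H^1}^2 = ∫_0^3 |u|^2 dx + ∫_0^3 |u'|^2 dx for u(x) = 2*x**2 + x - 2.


||u||_{H^1}^2 = 1947/5

The H^1 norm (squared) on an interval (0, L) is
  ||u||_{H^1}^2 = ∫_0^L u(x)^2 dx + ∫_0^L u'(x)^2 dx.
Compute u'(x) = 4*x + 1.
Then u(x)^2 = 4*x**4 + 4*x**3 - 7*x**2 - 4*x + 4 and u'(x)^2 = 16*x**2 + 8*x + 1.
Integrate each monomial from 0 to 3 using ∫_0^3 c·x^n dx = c·3^(n+1)/(n+1):
  ∫_0^3 u(x)^2 dx = ∫_0^3 (4*x^4 + 4*x^3 - 7*x^2 - 4*x + 4) dx. Term by term:
    ∫_0^3 4*x^4 dx = 972/5;  ∫_0^3 4*x^3 dx = 81;  ∫_0^3 -7*x^2 dx = -63;
    ∫_0^3 -4*x dx = -18;  ∫_0^3 4 dx = 12.
  Sum: 972/5 + 81 − 63 − 18 + 12 = 1032/5.
  ∫_0^3 u'(x)^2 dx = ∫_0^3 (16*x^2 + 8*x + 1) dx. Term by term:
    ∫_0^3 16*x^2 dx = 144;  ∫_0^3 8*x dx = 36;  ∫_0^3 1 dx = 3.
  Sum: 144 + 36 + 3 = 183.
Adding: ||u||_{H^1}^2 = 1032/5 + 183 = 1947/5.


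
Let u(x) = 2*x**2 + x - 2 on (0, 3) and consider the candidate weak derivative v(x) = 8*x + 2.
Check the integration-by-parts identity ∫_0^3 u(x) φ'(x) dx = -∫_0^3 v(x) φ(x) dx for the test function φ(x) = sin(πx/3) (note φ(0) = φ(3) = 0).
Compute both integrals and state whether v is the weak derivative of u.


LHS = -42/π, RHS = -84/π. No, v is not the weak derivative of u.

u(x) = 2*x**2 + x - 2, classical derivative u'(x) = 4*x + 1.
φ(x) = sin(πx/3), so φ'(x) = π*cos(π*x/3)/3.
Note φ(0) = φ(3) = 0, so the boundary term u·φ vanishes.
LHS = ∫_0^3 u(x) φ'(x) dx = ∫_0^3 (2*π*x^2*cos(π*x/3)/3 + π*x*cos(π*x/3)/3 - 2*π*cos(π*x/3)/3) dx. Term by term:
  ∫_0^3 -2*π*cos(π*x/3)/3 dx = 0;  ∫_0^3 π*x*cos(π*x/3)/3 dx = -6/π;  ∫_0^3 2*π*x^2*cos(π*x/3)/3 dx = -36/π.
Sum: 0 − 6/π − 36/π = -42/π.
So LHS = -42/π.
∫_0^3 v(x) φ(x) dx = ∫_0^3 (8*x*sin(π*x/3) + 2*sin(π*x/3)) dx. Term by term:
  ∫_0^3 2*sin(π*x/3) dx = 12/π;  ∫_0^3 8*x*sin(π*x/3) dx = 72/π.
Sum: 12/π + 72/π = 84/π.
So RHS = -∫_0^3 v(x) φ(x) dx = -84/π.
LHS − RHS = 42/π ≠ 0, so the identity fails.
(For a valid weak derivative the identity must hold for EVERY test function, in particular this one. The failure shows v is NOT the weak derivative of u.)
Correct weak derivative would be u'(x) = 4*x + 1.


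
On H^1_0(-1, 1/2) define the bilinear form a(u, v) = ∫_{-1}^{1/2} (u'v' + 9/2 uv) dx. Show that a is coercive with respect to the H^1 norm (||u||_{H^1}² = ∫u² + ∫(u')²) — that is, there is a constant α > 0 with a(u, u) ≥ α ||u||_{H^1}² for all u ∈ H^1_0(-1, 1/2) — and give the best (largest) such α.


α = 1

Coercivity of a(·,·) on H^1_0(-1, 1/2) means a(u, u) ≥ α ||u||_{H^1}² for every u ∈ H^1_0.
The interval has length L = 3/2, and Poincaré/coercivity depend only on L. Here a(u, u) = ∫(u')² + (9/2)·∫u².
Here c = 9/2 ≥ 1, so a(u,u) = ∫(u')² + c∫u² ≥ ∫(u')² + ∫u² = ||u||_{H^1}², i.e. α = 1 works. No larger α is possible: a(u,u) ≥ α||u||_{H^1}² means (1−α)∫(u')² ≥ (α−c)∫u², and for the modes u_n = sin(nπ(x−x₀)/L) (x₀ the left endpoint) one has ∫u_n²/∫(u_n')² = (L/(nπ))² → 0, so a(u_n,u_n)/||u_n||_{H^1}² → 1. Hence the optimal constant is α = 1.
Therefore α = 1.


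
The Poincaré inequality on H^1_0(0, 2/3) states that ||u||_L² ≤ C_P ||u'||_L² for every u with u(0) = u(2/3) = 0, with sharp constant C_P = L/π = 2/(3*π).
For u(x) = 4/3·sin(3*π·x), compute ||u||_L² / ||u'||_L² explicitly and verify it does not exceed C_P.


||u||_L² / ||u'||_L² = 1/(3*π) < C_P = 2/(3*π).

u(x) = 4/3·sin(3*π·x), so u'(x) = 4*π*cos(3*π*x).
Writing u(x) = A·sin(kπx/L) with A = 4/3 and k = 2, use ∫_0^L sin²(kπx/L) dx = L/2 and ∫_0^L cos²(kπx/L) dx = L/2.
u² = 16/9·sin²(3*π·x) and (u')² = 16*π^2·cos²(3*π·x), and each of sin², cos² integrates to L/2 = 1/3 over (0, 2/3).
∫_0^2/3 u² dx = 16/27, so ||u||_L² = 4*sqrt(3)/9.
∫_0^2/3 (u')² dx = 16*π^2/3, so ||u'||_L² = 4*sqrt(3)*π/3.
Ratio ||u||_L² / ||u'||_L² = 1/(3*π).
Sharp Poincaré constant on H^1_0(0, 2/3) is C_P = L/π = 2/(3*π), achieved by sin(3*π/2·x).
This is the k = 2 harmonic; the ratio L/(kπ) is strictly less than C_P = L/π, consistent with the sharp inequality ||u||_L² ≤ C_P ||u'||_L².


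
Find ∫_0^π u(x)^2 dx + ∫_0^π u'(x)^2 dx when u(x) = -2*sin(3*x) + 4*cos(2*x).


||u||_{H^1(0,π)}^2 = -96 + 60*π

u'(x) = -8*sin(2*x) - 6*cos(3*x).
Expand u² and (u')² and integrate term by term on (0, π), using: for integers n ≥ 1, ∫_0^π sin²(nx) dx = ∫_0^π cos²(nx) dx = π/2; for n ≠ n', ∫_0^π sin(nx)sin(n'x) dx = ∫_0^π cos(nx)cos(n'x) dx = 0; and by product-to-sum, ∫_0^π sin(nx)cos(n'x) dx = ½∫_0^π [sin((n+n')x) + sin((n−n')x)] dx, which is 0 when n+n' is even and 2n/(n²−n'²) when n+n' is odd (it need not vanish on (0, π)).
  u² squared terms: (-2)²·∫sin(3x)² dx = 4·π/2 = 2*π;  (4)²·∫cos(2x)² dx = 16·π/2 = 8*π.
  u² cross terms: 2·(-2)·(4)·∫sin(3x)·cos(2x) dx = -16·(6/5) = -96/5.
  So ∫_0^π u² dx = 2*π + 8*π − 96/5 = -96/5 + 10*π.
  (u')² squared terms: (-8)²·∫sin(2x)² dx = 64·π/2 = 32*π;  (-6)²·∫cos(3x)² dx = 36·π/2 = 18*π.
  (u')² cross terms: 2·(-8)·(-6)·∫sin(2x)·cos(3x) dx = 96·(-4/5) = -384/5.
  So ∫_0^π (u')² dx = 32*π + 18*π − 384/5 = -384/5 + 50*π.
||u||_{H^1}^2 = (-96/5 + 10*π) + (-384/5 + 50*π) = -96 + 60*π.


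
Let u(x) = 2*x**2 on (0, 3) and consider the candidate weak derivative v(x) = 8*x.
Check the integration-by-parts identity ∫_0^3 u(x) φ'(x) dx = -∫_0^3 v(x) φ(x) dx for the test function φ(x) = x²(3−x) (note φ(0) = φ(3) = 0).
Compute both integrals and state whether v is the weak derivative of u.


LHS = -243/5, RHS = -486/5. No, v is not the weak derivative of u.

u(x) = 2*x**2, classical derivative u'(x) = 4*x.
φ(x) = x²(3−x), so φ'(x) = 3*x*(2 - x).
Note φ(0) = φ(3) = 0, so the boundary term u·φ vanishes.
LHS = ∫_0^3 u(x) φ'(x) dx = ∫_0^3 (-6*x^4 + 12*x^3) dx. Term by term:
  ∫_0^3 -6*x^4 dx = -1458/5;  ∫_0^3 12*x^3 dx = 243.
Sum: -1458/5 + 243 = -243/5.
So LHS = -243/5.
∫_0^3 v(x) φ(x) dx = ∫_0^3 (-8*x^4 + 24*x^3) dx. Term by term:
  ∫_0^3 -8*x^4 dx = -1944/5;  ∫_0^3 24*x^3 dx = 486.
Sum: -1944/5 + 486 = 486/5.
So RHS = -∫_0^3 v(x) φ(x) dx = -486/5.
LHS − RHS = 243/5 ≠ 0, so the identity fails.
(For a valid weak derivative the identity must hold for EVERY test function, in particular this one. The failure shows v is NOT the weak derivative of u.)
Correct weak derivative would be u'(x) = 4*x.


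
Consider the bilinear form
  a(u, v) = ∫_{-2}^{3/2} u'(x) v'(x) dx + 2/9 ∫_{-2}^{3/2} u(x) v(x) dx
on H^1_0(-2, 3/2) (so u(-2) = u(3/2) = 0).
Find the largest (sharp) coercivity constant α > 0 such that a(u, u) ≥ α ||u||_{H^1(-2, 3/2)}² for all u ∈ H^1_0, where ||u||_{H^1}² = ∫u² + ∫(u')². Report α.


α = 2*(49 + 18*π^2)/(9*(4*π^2 + 49))

Coercivity of a(·,·) on H^1_0(-2, 3/2) means a(u, u) ≥ α ||u||_{H^1}² for every u ∈ H^1_0.
The interval has length L = 7/2, and Poincaré/coercivity depend only on L. Here a(u, u) = ∫(u')² + (2/9)·∫u².
Here 0 < c = 2/9 < 1. The condition a(u,u) ≥ α||u||_{H^1}² reads (1−α)∫(u')² ≥ (α−c)∫u². Any admissible α is ≤ 1 (rapidly oscillating u have ∫u²/∫(u')² → 0), and α = 1 would force 0 ≥ (1−c)∫u², impossible since c < 1; so 1−α > 0. By the sharp Poincaré inequality on H^1_0 of an interval of length L, ∫(u')² ≥ (π/L)²∫u² with equality for the first sine mode sin(π(x−x₀)/L) (x₀ the left endpoint), so the inequality holds for all u iff (1−α)(π/L)² ≥ α − c, i.e. α ≤ ((π/L)² + c)/((π/L)² + 1) = (1 + c(L/π)²)/(1 + (L/π)²). With (π/L)² = 4*π^2/49 and c = 2/9, the largest admissible constant is α = ((π/L)² + c)/((π/L)² + 1).
Simplifying, α = 2*(49 + 18*π^2)/(9*(4*π^2 + 49)).


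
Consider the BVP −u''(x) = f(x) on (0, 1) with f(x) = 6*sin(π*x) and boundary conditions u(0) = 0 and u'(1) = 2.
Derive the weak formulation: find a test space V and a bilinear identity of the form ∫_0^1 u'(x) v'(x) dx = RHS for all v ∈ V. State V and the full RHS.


V = {v ∈ H^1(0, 1) : v(0) = 0} (test functions vanish at x = 0 where u is specified); weak form: ∫_0^1 u'v' dx = ∫_0^1 (6*sin(π*x)) v dx + 2·v(1) for all v ∈ V.

Multiply both sides by a test function v and integrate from 0 to 1:
  ∫_0^1 −u''(x) v(x) dx = ∫_0^1 f(x) v(x) dx.
Integrate the LHS by parts once:
  ∫_0^1 −u'' v dx = −[u'(x) v(x)]_0^1 + ∫_0^1 u'(x) v'(x) dx.
Thus ∫_0^1 u'(x) v'(x) dx = ∫_0^1 f(x) v(x) dx + [u'(x) v(x)]_0^1.
Choose V so that boundary terms are either known or forced to vanish.
Mixed BC: u(0) = 0 (Dirichlet) and u'(1) = 2 (Neumann). Define V = {v ∈ H^1(0, 1) : v(0) = 0}. Then [u' v]_0^1 = u'(1)·v(1) − u'(0)·0 = 2·v(1).
Weak formulation: find u (satisfying any essential BC) such that ∫_0^1 u'(x) v'(x) dx = ∫_0^1 f v dx + 2·v(1) for all v ∈ V (Dirichlet at 0 absorbed into V; Neumann datum at x = 1 contributes the boundary term).
Substituting f(x) = 6*sin(π*x), the right-hand side is ∫_0^1 (6*sin(π*x)) v dx + 2·v(1).


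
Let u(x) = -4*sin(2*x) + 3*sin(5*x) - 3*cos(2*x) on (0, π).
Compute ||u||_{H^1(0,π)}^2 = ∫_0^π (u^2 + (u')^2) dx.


||u||_{H^1(0,π)}^2 = -300/7 + 359*π/2

u'(x) = 6*sin(2*x) - 8*cos(2*x) + 15*cos(5*x).
Expand u² and (u')² and integrate term by term on (0, π), using: for integers n ≥ 1, ∫_0^π sin²(nx) dx = ∫_0^π cos²(nx) dx = π/2; for n ≠ n', ∫_0^π sin(nx)sin(n'x) dx = ∫_0^π cos(nx)cos(n'x) dx = 0; and by product-to-sum, ∫_0^π sin(nx)cos(n'x) dx = ½∫_0^π [sin((n+n')x) + sin((n−n')x)] dx, which is 0 when n+n' is even and 2n/(n²−n'²) when n+n' is odd (it need not vanish on (0, π)).
  u² squared terms: (-4)²·∫sin(2x)² dx = 16·π/2 = 8*π;  (-3)²·∫cos(2x)² dx = 9·π/2 = 9*π/2;  (3)²·∫sin(5x)² dx = 9·π/2 = 9*π/2.
  u² cross terms: 2·(-4)·(-3)·∫sin(2x)·cos(2x) dx = 24·(0) = 0;  2·(-4)·(3)·∫sin(2x)·sin(5x) dx = -24·(0) = 0;  2·(-3)·(3)·∫cos(2x)·sin(5x) dx = -18·(10/21) = -60/7.
  So ∫_0^π u² dx = 8*π + 9*π/2 + 9*π/2 + 0 + 0 − 60/7 = -60/7 + 17*π.
  (u')² squared terms: (-8)²·∫cos(2x)² dx = 64·π/2 = 32*π;  (6)²·∫sin(2x)² dx = 36·π/2 = 18*π;  (15)²·∫cos(5x)² dx = 225·π/2 = 225*π/2.
  (u')² cross terms: 2·(-8)·(6)·∫cos(2x)·sin(2x) dx = -96·(0) = 0;  2·(-8)·(15)·∫cos(2x)·cos(5x) dx = -240·(0) = 0;  2·(6)·(15)·∫sin(2x)·cos(5x) dx = 180·(-4/21) = -240/7.
  So ∫_0^π (u')² dx = 32*π + 18*π + 225*π/2 + 0 + 0 − 240/7 = -240/7 + 325*π/2.
||u||_{H^1}^2 = (-60/7 + 17*π) + (-240/7 + 325*π/2) = -300/7 + 359*π/2.


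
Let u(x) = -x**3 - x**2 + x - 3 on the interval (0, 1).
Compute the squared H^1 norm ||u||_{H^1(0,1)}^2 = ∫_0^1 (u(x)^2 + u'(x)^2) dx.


||u||_{H^1}^2 = 446/35

The H^1 norm (squared) on an interval (0, L) is
  ||u||_{H^1}^2 = ∫_0^L u(x)^2 dx + ∫_0^L u'(x)^2 dx.
Compute u'(x) = -3*x**2 - 2*x + 1.
Then u(x)^2 = x**6 + 2*x**5 - x**4 + 4*x**3 + 7*x**2 - 6*x + 9 and u'(x)^2 = 9*x**4 + 12*x**3 - 2*x**2 - 4*x + 1.
Integrate each monomial from 0 to 1 using ∫_0^1 c·x^n dx = c·1^(n+1)/(n+1):
  ∫_0^1 u(x)^2 dx = ∫_0^1 (x^6 + 2*x^5 - x^4 + 4*x^3 + 7*x^2 - 6*x + 9) dx. Term by term:
    ∫_0^1 x^6 dx = 1/7;  ∫_0^1 2*x^5 dx = 1/3;  ∫_0^1 -x^4 dx = -1/5;
    ∫_0^1 4*x^3 dx = 1;  ∫_0^1 7*x^2 dx = 7/3;  ∫_0^1 -6*x dx = -3;
    ∫_0^1 9 dx = 9.
  Sum: 1/7 + 1/3 − 1/5 + 1 + 7/3 − 3 + 9 = 1009/105.
  ∫_0^1 u'(x)^2 dx = ∫_0^1 (9*x^4 + 12*x^3 - 2*x^2 - 4*x + 1) dx. Term by term:
    ∫_0^1 9*x^4 dx = 9/5;  ∫_0^1 12*x^3 dx = 3;  ∫_0^1 -2*x^2 dx = -2/3;
    ∫_0^1 -4*x dx = -2;  ∫_0^1 1 dx = 1.
  Sum: 9/5 + 3 − 2/3 − 2 + 1 = 47/15.
Adding: ||u||_{H^1}^2 = 1009/105 + 47/15 = 446/35.


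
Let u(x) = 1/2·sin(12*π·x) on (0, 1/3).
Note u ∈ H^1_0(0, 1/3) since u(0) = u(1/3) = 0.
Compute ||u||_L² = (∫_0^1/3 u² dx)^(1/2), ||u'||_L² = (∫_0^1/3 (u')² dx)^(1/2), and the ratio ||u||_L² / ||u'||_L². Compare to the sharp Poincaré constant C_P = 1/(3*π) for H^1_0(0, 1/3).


||u||_L² / ||u'||_L² = 1/(12*π) < C_P = 1/(3*π).

u(x) = 1/2·sin(12*π·x), so u'(x) = 6*π*cos(12*π*x).
Writing u(x) = A·sin(kπx/L) with A = 1/2 and k = 4, use ∫_0^L sin²(kπx/L) dx = L/2 and ∫_0^L cos²(kπx/L) dx = L/2.
u² = 1/4·sin²(12*π·x) and (u')² = 36*π^2·cos²(12*π·x), and each of sin², cos² integrates to L/2 = 1/6 over (0, 1/3).
∫_0^1/3 u² dx = 1/24, so ||u||_L² = sqrt(6)/12.
∫_0^1/3 (u')² dx = 6*π^2, so ||u'||_L² = sqrt(6)*π.
Ratio ||u||_L² / ||u'||_L² = 1/(12*π).
Sharp Poincaré constant on H^1_0(0, 1/3) is C_P = L/π = 1/(3*π), achieved by sin(3*π·x).
This is the k = 4 harmonic; the ratio L/(kπ) is strictly less than C_P = L/π, consistent with the sharp inequality ||u||_L² ≤ C_P ||u'||_L².


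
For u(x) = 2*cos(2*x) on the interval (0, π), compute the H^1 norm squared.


||u||_{H^1(0,π)}^2 = 10*π

u'(x) = -4*sin(2*x).
Expand u² and (u')² and integrate term by term on (0, π), using: for integers n ≥ 1, ∫_0^π sin²(nx) dx = ∫_0^π cos²(nx) dx = π/2; for n ≠ n', ∫_0^π sin(nx)sin(n'x) dx = ∫_0^π cos(nx)cos(n'x) dx = 0; and by product-to-sum, ∫_0^π sin(nx)cos(n'x) dx = ½∫_0^π [sin((n+n')x) + sin((n−n')x)] dx, which is 0 when n+n' is even and 2n/(n²−n'²) when n+n' is odd (it need not vanish on (0, π)).
  u² squared terms: (2)²·∫cos(2x)² dx = 4·π/2 = 2*π.
  So ∫_0^π u² dx = 2*π.
  (u')² squared terms: (-4)²·∫sin(2x)² dx = 16·π/2 = 8*π.
  So ∫_0^π (u')² dx = 8*π.
||u||_{H^1}^2 = (2*π) + (8*π) = 10*π.


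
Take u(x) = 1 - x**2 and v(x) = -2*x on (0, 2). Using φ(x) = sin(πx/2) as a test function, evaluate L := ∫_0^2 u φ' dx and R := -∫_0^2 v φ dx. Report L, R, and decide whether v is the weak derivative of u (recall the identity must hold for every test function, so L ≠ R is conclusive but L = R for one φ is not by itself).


LHS = 8/π, RHS = 8/π. Yes, v = u' weakly.

u(x) = 1 - x**2, classical derivative u'(x) = -2*x.
φ(x) = sin(πx/2), so φ'(x) = π*cos(π*x/2)/2.
Note φ(0) = φ(2) = 0, so the boundary term u·φ vanishes.
LHS = ∫_0^2 u(x) φ'(x) dx = ∫_0^2 (-π*x^2*cos(π*x/2)/2 + π*cos(π*x/2)/2) dx. Term by term:
  ∫_0^2 π*cos(π*x/2)/2 dx = 0;  ∫_0^2 -π*x^2*cos(π*x/2)/2 dx = 8/π.
Sum: 0 + 8/π = 8/π.
So LHS = 8/π.
∫_0^2 v(x) φ(x) dx = ∫_0^2 (-2*x*sin(π*x/2)) dx. Term by term:
  ∫_0^2 -2*x*sin(π*x/2) dx = -8/π.
So RHS = -∫_0^2 v(x) φ(x) dx = 8/π.
LHS = RHS, so the identity holds for this test φ.
Moreover u is smooth here and v(x) = u'(x) = -2*x pointwise, so the identity holds for every test function. Hence v is the weak derivative of u.


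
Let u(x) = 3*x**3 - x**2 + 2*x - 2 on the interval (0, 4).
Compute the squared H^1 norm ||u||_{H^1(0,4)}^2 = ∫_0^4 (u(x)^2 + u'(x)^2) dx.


||u||_{H^1}^2 = 1183712/35

The H^1 norm (squared) on an interval (0, L) is
  ||u||_{H^1}^2 = ∫_0^L u(x)^2 dx + ∫_0^L u'(x)^2 dx.
Compute u'(x) = 9*x**2 - 2*x + 2.
Then u(x)^2 = 9*x**6 - 6*x**5 + 13*x**4 - 16*x**3 + 8*x**2 - 8*x + 4 and u'(x)^2 = 81*x**4 - 36*x**3 + 40*x**2 - 8*x + 4.
Integrate each monomial from 0 to 4 using ∫_0^4 c·x^n dx = c·4^(n+1)/(n+1):
  ∫_0^4 u(x)^2 dx = ∫_0^4 (9*x^6 - 6*x^5 + 13*x^4 - 16*x^3 + 8*x^2 - 8*x + 4) dx. Term by term:
    ∫_0^4 9*x^6 dx = 147456/7;  ∫_0^4 -6*x^5 dx = -4096;  ∫_0^4 13*x^4 dx = 13312/5;
    ∫_0^4 -16*x^3 dx = -1024;  ∫_0^4 8*x^2 dx = 512/3;  ∫_0^4 -8*x dx = -64;
    ∫_0^4 4 dx = 16.
  Sum: 147456/7 − 4096 + 13312/5 − 1024 + 512/3 − 64 + 16 = 1966672/105.
  ∫_0^4 u'(x)^2 dx = ∫_0^4 (81*x^4 - 36*x^3 + 40*x^2 - 8*x + 4) dx. Term by term:
    ∫_0^4 81*x^4 dx = 82944/5;  ∫_0^4 -36*x^3 dx = -2304;  ∫_0^4 40*x^2 dx = 2560/3;
    ∫_0^4 -8*x dx = -64;  ∫_0^4 4 dx = 16.
  Sum: 82944/5 − 2304 + 2560/3 − 64 + 16 = 226352/15.
Adding: ||u||_{H^1}^2 = 1966672/105 + 226352/15 = 1183712/35.
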